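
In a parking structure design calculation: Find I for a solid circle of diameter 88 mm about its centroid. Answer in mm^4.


r = d / 2 = 88 / 2 = 44.0 mm
I = pi * r^4 / 4 = pi * 44.0^4 / 4
= 2943747.71 mm^4

2943747.71 mm^4


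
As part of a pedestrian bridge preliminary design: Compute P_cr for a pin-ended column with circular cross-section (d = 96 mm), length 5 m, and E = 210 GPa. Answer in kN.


I = pi * d^4 / 64 = 4169220.18 mm^4
L = 5000.0 mm
P_cr = pi^2 * E * I / L^2
= 9.8696 * 210000.0 * 4169220.18 / 5000.0^2
= 345647.85 N = 345.6479 kN

345.6479 kN


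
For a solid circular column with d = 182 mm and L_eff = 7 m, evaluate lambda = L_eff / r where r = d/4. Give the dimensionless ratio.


Radius of gyration r = d / 4 = 182 / 4 = 45.5 mm
L_eff = 7000.0 mm
Slenderness ratio = L / r = 7000.0 / 45.5 = 153.85 (dimensionless)

153.85 (dimensionless)


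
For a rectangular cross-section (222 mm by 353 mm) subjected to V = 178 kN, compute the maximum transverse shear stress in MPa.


A = b * h = 222 * 353 = 78366 mm^2
V = 178 kN = 178000.0 N
tau_max = 1.5 * V / A = 1.5 * 178000.0 / 78366
= 3.4071 MPa

3.4071 MPa


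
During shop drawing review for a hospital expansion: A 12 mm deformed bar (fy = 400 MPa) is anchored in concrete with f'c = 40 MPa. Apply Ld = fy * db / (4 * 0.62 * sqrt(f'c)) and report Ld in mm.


Ld = (fy * db) / (4 * 0.62 * sqrt(f'c))
= (400 * 12) / (4 * 0.62 * sqrt(40))
= 4800 / 15.6849
= 306.03 mm

306.03 mm


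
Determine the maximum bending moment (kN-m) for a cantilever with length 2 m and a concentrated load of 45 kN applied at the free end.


For a cantilever with a point load at the free end:
M_max = P * L = 45 * 2 = 90 kN-m

90 kN-m


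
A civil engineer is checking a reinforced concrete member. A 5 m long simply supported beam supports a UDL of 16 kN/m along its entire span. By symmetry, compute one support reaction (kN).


Total load = w * L = 16 * 5 = 80 kN
By symmetry, each reaction R = total / 2 = 80 / 2 = 40.0 kN

40.0 kN


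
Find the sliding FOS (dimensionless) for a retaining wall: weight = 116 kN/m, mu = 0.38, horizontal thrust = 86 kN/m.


Resisting force = mu * W = 0.38 * 116 = 44.08 kN/m
FOS = Resisting / Driving = 44.08 / 86
= 0.5126 (dimensionless)

0.5126 (dimensionless)


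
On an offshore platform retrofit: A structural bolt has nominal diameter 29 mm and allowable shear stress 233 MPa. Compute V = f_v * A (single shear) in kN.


A = pi * d^2 / 4 = pi * 29^2 / 4 = 660.5199 mm^2
V = f_v * A / 1000 = 233 * 660.5199 / 1000
= 153.9011 kN

153.9011 kN


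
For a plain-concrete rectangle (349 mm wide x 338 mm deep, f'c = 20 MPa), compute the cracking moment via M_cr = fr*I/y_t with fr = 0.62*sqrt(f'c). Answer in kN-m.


fr = 0.62 * sqrt(20) = 0.62 * 4.4721 = 2.7727 MPa
I = 349 * 338^3 / 12 = 1123037560.67 mm^4
y_t = 169.0 mm
M_cr = fr * I / y_t = 2.7727 * 1123037560.67 / 169.0 N-mm
= 18.4253 kN-m

18.4253 kN-m


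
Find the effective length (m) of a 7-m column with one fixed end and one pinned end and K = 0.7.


L_eff = K * L
= 0.7 * 7
= 4.9 m

4.9 m


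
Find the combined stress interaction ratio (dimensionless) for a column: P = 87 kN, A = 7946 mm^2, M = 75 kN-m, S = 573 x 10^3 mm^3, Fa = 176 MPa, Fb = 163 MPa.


f_a = P / A = 87000.0 / 7946 = 10.9489 MPa
f_b = M / S = 75000000.0 / 573000.0 = 130.8901 MPa
Ratio = f_a / Fa + f_b / Fb
= 10.9489 / 176 + 130.8901 / 163
= 0.8652 (dimensionless)

0.8652 (dimensionless)


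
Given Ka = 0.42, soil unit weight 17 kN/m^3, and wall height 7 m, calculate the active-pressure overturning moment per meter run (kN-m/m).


Pa = 0.5 * Ka * gamma * H^2
= 0.5 * 0.42 * 17 * 7^2
= 174.93 kN/m
Arm = H / 3 = 7 / 3 = 2.3333 m
Mo = Pa * arm = Pa * H / 3 = 174.93 * 7 / 3 = 408.17 kN-m/m

408.17 kN-m/m


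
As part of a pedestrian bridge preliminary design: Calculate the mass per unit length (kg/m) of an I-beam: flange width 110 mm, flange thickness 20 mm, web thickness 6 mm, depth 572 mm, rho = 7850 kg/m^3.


A_flanges = 2 * 110 * 20 = 4400 mm^2
A_web = (572 - 2 * 20) * 6 = 3192 mm^2
A_total = 4400 + 3192 = 7592 mm^2 = 0.007592 m^2
Weight = rho * A = 7850 * 0.007592 = 59.5972 kg/m

59.5972 kg/m


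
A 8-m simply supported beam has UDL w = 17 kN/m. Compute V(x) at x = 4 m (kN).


R_A = w * L / 2 = 17 * 8 / 2 = 68.0 kN
V(x) = R_A - w * x = 68.0 - 17 * 4
= 0.0 kN

0.0 kN


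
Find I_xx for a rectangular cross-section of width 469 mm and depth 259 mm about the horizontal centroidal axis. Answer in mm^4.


I = b * h^3 / 12
= 469 * 259^3 / 12
= 469 * 17373979 / 12
= 679033012.58 mm^4

679033012.58 mm^4


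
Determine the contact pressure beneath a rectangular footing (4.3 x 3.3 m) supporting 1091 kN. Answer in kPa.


A = 4.3 * 3.3 = 14.19 m^2
q = P / A = 1091 / 14.19
= 76.8851 kPa

76.8851 kPa


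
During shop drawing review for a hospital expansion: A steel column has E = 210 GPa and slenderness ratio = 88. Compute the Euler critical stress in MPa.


sigma_cr = pi^2 * E / lambda^2
= 9.8696 * 210000.0 / 88^2
= 9.8696 * 210000.0 / 7744
= 267.6416 MPa

267.6416 MPa


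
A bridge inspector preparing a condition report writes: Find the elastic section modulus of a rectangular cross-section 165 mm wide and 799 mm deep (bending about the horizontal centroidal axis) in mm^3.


S = b * h^2 / 6
= 165 * 799^2 / 6
= 165 * 638401 / 6
= 17556027.5 mm^3

17556027.5 mm^3


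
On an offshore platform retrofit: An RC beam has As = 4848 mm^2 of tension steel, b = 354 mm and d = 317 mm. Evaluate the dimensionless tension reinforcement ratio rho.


rho = As / (b * d)
= 4848 / (354 * 317)
= 4848 / 112218
= 0.043202 (dimensionless)

0.043202 (dimensionless)


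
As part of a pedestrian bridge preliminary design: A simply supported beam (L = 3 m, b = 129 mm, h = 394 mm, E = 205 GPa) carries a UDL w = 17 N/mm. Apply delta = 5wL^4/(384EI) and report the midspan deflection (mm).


I = 129 * 394^3 / 12 = 657502078.0 mm^4
L = 3000.0 mm, w = 17 N/mm, E = 205000.0 MPa
delta = 5 * w * L^4 / (384 * E * I)
= 5 * 17 * 3000.0^4 / (384 * 205000.0 * 657502078.0)
= 0.133 mm

0.133 mm


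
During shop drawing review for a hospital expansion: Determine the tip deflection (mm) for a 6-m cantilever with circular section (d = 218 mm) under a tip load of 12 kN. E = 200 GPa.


I = pi * d^4 / 64 = pi * 218^4 / 64 = 110865360.4 mm^4
L = 6000.0 mm, P = 12000.0 N, E = 200000.0 MPa
delta = P * L^3 / (3 * E * I)
= 12000.0 * 6000.0^3 / (3 * 200000.0 * 110865360.4)
= 38.9662 mm

38.9662 mm


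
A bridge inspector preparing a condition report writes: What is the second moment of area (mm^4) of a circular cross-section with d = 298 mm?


r = d / 2 = 298 / 2 = 149.0 mm
I = pi * r^4 / 4 = pi * 149.0^4 / 4
= 387110503.31 mm^4

387110503.31 mm^4


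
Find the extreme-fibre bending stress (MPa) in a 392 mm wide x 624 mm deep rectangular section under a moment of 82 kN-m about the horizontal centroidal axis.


I = b * h^3 / 12 = 392 * 624^3 / 12 = 7937040384.0 mm^4
y = h / 2 = 624 / 2 = 312.0 mm
M = 82 kN-m = 82000000.0 N-mm
sigma = M * y / I = 82000000.0 * 312.0 / 7937040384.0
= 3.22 MPa

3.22 MPa


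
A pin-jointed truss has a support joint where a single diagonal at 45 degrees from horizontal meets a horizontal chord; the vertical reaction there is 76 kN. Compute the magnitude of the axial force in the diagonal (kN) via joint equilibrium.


At the joint, only the diagonal has a vertical component, so vertical equilibrium gives:
F * sin(45) = 76
F = 76 / sin(45)
= 76 / 0.707107
= 107.48 kN

107.48 kN


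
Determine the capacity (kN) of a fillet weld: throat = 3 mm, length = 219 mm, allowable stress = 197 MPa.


Strength = throat * length * allowable stress
= 3 * 219 * 197 N
= 129429 N
= 129.43 kN

129.43 kN


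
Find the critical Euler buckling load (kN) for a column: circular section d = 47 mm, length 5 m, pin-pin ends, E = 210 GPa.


I = pi * d^4 / 64 = 239530.78 mm^4
L = 5000.0 mm
P_cr = pi^2 * E * I / L^2
= 9.8696 * 210000.0 * 239530.78 / 5000.0^2
= 19858.22 N = 19.8582 kN

19.8582 kN


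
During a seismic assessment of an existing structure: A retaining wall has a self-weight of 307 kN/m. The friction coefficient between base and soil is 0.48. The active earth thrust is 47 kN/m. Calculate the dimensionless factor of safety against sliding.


Resisting force = mu * W = 0.48 * 307 = 147.36 kN/m
FOS = Resisting / Driving = 147.36 / 47
= 3.1353 (dimensionless)

3.1353 (dimensionless)


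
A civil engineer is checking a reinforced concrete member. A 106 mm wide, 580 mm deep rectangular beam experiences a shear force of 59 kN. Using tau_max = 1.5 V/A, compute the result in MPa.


A = b * h = 106 * 580 = 61480 mm^2
V = 59 kN = 59000.0 N
tau_max = 1.5 * V / A = 1.5 * 59000.0 / 61480
= 1.4395 MPa

1.4395 MPa


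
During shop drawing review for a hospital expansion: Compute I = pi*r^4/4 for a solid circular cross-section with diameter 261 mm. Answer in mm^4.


r = d / 2 = 261 / 2 = 130.5 mm
I = pi * r^4 / 4 = pi * 130.5^4 / 4
= 227788569.92 mm^4

227788569.92 mm^4


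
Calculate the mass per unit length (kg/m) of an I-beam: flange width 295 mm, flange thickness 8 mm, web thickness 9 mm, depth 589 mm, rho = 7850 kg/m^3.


A_flanges = 2 * 295 * 8 = 4720 mm^2
A_web = (589 - 2 * 8) * 9 = 5157 mm^2
A_total = 4720 + 5157 = 9877 mm^2 = 0.009877 m^2
Weight = rho * A = 7850 * 0.009877 = 77.5345 kg/m

77.5345 kg/m


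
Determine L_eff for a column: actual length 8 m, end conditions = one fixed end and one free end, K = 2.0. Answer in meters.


L_eff = K * L
= 2.0 * 8
= 16.0 m

16.0 m


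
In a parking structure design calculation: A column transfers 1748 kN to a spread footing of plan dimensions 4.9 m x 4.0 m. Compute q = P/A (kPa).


A = 4.9 * 4.0 = 19.6 m^2
q = P / A = 1748 / 19.6
= 89.1837 kPa

89.1837 kPa


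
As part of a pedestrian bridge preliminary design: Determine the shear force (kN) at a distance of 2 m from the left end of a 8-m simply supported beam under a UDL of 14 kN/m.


R_A = w * L / 2 = 14 * 8 / 2 = 56.0 kN
V(x) = R_A - w * x = 56.0 - 14 * 2
= 28.0 kN

28.0 kN


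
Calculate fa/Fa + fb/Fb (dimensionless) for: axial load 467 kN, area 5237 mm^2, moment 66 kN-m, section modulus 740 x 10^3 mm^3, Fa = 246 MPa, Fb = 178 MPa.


f_a = P / A = 467000.0 / 5237 = 89.1732 MPa
f_b = M / S = 66000000.0 / 740000.0 = 89.1892 MPa
Ratio = f_a / Fa + f_b / Fb
= 89.1732 / 246 + 89.1892 / 178
= 0.8636 (dimensionless)

0.8636 (dimensionless)


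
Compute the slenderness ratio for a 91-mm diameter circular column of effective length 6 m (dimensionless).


Radius of gyration r = d / 4 = 91 / 4 = 22.75 mm
L_eff = 6000.0 mm
Slenderness ratio = L / r = 6000.0 / 22.75 = 263.74 (dimensionless)

263.74 (dimensionless)


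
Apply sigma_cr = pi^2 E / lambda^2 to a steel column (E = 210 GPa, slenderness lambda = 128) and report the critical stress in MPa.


sigma_cr = pi^2 * E / lambda^2
= 9.8696 * 210000.0 / 128^2
= 9.8696 * 210000.0 / 16384
= 126.5025 MPa

126.5025 MPa


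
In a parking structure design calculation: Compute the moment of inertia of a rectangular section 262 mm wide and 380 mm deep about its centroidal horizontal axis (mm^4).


I = b * h^3 / 12
= 262 * 380^3 / 12
= 262 * 54872000 / 12
= 1198038666.67 mm^4

1198038666.67 mm^4


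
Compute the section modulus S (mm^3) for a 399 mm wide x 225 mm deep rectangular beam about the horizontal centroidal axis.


S = b * h^2 / 6
= 399 * 225^2 / 6
= 399 * 50625 / 6
= 3366562.5 mm^3

3366562.5 mm^3


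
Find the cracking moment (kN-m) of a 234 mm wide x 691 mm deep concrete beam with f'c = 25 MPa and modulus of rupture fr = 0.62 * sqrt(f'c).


fr = 0.62 * sqrt(25) = 0.62 * 5.0 = 3.1 MPa
I = 234 * 691^3 / 12 = 6433817734.5 mm^4
y_t = 345.5 mm
M_cr = fr * I / y_t = 3.1 * 6433817734.5 / 345.5 N-mm
= 57.7275 kN-m

57.7275 kN-m


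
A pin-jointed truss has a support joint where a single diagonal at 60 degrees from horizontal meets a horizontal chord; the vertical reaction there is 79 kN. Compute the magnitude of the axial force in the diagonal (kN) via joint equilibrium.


At the joint, only the diagonal has a vertical component, so vertical equilibrium gives:
F * sin(60) = 79
F = 79 / sin(60)
= 79 / 0.866025
= 91.22 kN

91.22 kN


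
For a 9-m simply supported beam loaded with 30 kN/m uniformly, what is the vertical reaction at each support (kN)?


Total load = w * L = 30 * 9 = 270 kN
By symmetry, each reaction R = total / 2 = 270 / 2 = 135.0 kN

135.0 kN


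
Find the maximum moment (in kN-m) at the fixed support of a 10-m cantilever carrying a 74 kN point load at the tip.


For a cantilever with a point load at the free end:
M_max = P * L = 74 * 10 = 740 kN-m

740 kN-m


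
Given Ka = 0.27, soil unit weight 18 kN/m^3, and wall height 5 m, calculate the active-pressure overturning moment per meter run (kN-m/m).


Pa = 0.5 * Ka * gamma * H^2
= 0.5 * 0.27 * 18 * 5^2
= 60.75 kN/m
Arm = H / 3 = 5 / 3 = 1.6667 m
Mo = Pa * arm = Pa * H / 3 = 60.75 * 5 / 3 = 101.25 kN-m/m

101.25 kN-m/m


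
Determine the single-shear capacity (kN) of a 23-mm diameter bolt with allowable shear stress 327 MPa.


A = pi * d^2 / 4 = pi * 23^2 / 4 = 415.4756 mm^2
V = f_v * A / 1000 = 327 * 415.4756 / 1000
= 135.8605 kN

135.8605 kN


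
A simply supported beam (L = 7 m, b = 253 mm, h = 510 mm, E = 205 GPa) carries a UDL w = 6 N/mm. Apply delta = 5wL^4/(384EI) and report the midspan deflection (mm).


I = 253 * 510^3 / 12 = 2796725250.0 mm^4
L = 7000.0 mm, w = 6 N/mm, E = 205000.0 MPa
delta = 5 * w * L^4 / (384 * E * I)
= 5 * 6 * 7000.0^4 / (384 * 205000.0 * 2796725250.0)
= 0.3272 mm

0.3272 mm


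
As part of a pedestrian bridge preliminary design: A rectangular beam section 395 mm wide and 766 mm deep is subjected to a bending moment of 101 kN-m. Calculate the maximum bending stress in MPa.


I = b * h^3 / 12 = 395 * 766^3 / 12 = 14794563576.67 mm^4
y = h / 2 = 766 / 2 = 383.0 mm
M = 101 kN-m = 101000000.0 N-mm
sigma = M * y / I = 101000000.0 * 383.0 / 14794563576.67
= 2.61 MPa

2.61 MPa


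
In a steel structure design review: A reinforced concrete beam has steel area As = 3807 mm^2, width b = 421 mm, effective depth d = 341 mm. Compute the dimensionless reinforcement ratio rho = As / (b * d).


rho = As / (b * d)
= 3807 / (421 * 341)
= 3807 / 143561
= 0.026518 (dimensionless)

0.026518 (dimensionless)


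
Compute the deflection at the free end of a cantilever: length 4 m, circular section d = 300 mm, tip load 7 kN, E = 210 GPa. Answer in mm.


I = pi * d^4 / 64 = pi * 300^4 / 64 = 397607820.22 mm^4
L = 4000.0 mm, P = 7000.0 N, E = 210000.0 MPa
delta = P * L^3 / (3 * E * I)
= 7000.0 * 4000.0^3 / (3 * 210000.0 * 397607820.22)
= 1.7885 mm

1.7885 mm


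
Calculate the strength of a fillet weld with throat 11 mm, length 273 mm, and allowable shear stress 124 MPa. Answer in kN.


Strength = throat * length * allowable stress
= 11 * 273 * 124 N
= 372372 N
= 372.37 kN

372.37 kN


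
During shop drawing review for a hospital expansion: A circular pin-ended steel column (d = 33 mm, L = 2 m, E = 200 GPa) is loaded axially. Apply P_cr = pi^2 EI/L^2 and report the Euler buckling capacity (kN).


I = pi * d^4 / 64 = 58213.76 mm^4
L = 2000.0 mm
P_cr = pi^2 * E * I / L^2
= 9.8696 * 200000.0 * 58213.76 / 2000.0^2
= 28727.34 N = 28.7273 kN

28.7273 kN


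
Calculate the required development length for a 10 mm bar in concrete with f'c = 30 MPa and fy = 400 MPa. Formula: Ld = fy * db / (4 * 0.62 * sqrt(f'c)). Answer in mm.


Ld = (fy * db) / (4 * 0.62 * sqrt(f'c))
= (400 * 10) / (4 * 0.62 * sqrt(30))
= 4000 / 13.5835
= 294.47 mm

294.47 mm


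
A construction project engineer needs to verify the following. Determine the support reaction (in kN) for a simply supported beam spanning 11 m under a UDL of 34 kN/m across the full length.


Total load = w * L = 34 * 11 = 374 kN
By symmetry, each reaction R = total / 2 = 374 / 2 = 187.0 kN

187.0 kN


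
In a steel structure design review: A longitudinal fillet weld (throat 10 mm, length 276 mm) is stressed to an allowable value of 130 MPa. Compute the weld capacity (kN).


Strength = throat * length * allowable stress
= 10 * 276 * 130 N
= 358800 N
= 358.8 kN

358.8 kN


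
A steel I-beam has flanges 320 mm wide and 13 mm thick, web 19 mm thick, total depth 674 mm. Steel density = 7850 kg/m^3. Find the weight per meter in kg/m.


A_flanges = 2 * 320 * 13 = 8320 mm^2
A_web = (674 - 2 * 13) * 19 = 12312 mm^2
A_total = 8320 + 12312 = 20632 mm^2 = 0.020632 m^2
Weight = rho * A = 7850 * 0.020632 = 161.9612 kg/m

161.9612 kg/m


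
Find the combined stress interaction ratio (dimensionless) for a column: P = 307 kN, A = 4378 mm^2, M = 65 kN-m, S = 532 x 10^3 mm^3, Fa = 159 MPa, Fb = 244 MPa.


f_a = P / A = 307000.0 / 4378 = 70.1233 MPa
f_b = M / S = 65000000.0 / 532000.0 = 122.1805 MPa
Ratio = f_a / Fa + f_b / Fb
= 70.1233 / 159 + 122.1805 / 244
= 0.9418 (dimensionless)

0.9418 (dimensionless)


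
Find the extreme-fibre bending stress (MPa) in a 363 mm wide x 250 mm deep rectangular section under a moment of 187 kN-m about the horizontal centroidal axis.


I = b * h^3 / 12 = 363 * 250^3 / 12 = 472656250.0 mm^4
y = h / 2 = 250 / 2 = 125.0 mm
M = 187 kN-m = 187000000.0 N-mm
sigma = M * y / I = 187000000.0 * 125.0 / 472656250.0
= 49.45 MPa

49.45 MPa


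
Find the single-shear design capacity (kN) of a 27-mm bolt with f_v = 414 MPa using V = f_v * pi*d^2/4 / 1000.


A = pi * d^2 / 4 = pi * 27^2 / 4 = 572.5553 mm^2
V = f_v * A / 1000 = 414 * 572.5553 / 1000
= 237.0379 kN

237.0379 kN


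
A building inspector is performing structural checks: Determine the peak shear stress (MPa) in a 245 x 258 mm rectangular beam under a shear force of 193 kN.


A = b * h = 245 * 258 = 63210 mm^2
V = 193 kN = 193000.0 N
tau_max = 1.5 * V / A = 1.5 * 193000.0 / 63210
= 4.58 MPa

4.58 MPa


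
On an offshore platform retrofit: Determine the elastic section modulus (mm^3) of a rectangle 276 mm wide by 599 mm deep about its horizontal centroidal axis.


S = b * h^2 / 6
= 276 * 599^2 / 6
= 276 * 358801 / 6
= 16504846.0 mm^3

16504846.0 mm^3


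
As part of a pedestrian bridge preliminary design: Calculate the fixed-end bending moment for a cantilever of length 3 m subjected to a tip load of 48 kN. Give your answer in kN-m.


For a cantilever with a point load at the free end:
M_max = P * L = 48 * 3 = 144 kN-m

144 kN-m


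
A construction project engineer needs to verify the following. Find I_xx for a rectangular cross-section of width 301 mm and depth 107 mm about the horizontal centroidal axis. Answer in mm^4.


I = b * h^3 / 12
= 301 * 107^3 / 12
= 301 * 1225043 / 12
= 30728161.92 mm^4

30728161.92 mm^4


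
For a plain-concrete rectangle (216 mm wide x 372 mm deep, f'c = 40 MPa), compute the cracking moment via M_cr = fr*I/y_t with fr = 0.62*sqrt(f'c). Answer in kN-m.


fr = 0.62 * sqrt(40) = 0.62 * 6.3246 = 3.9212 MPa
I = 216 * 372^3 / 12 = 926619264.0 mm^4
y_t = 186.0 mm
M_cr = fr * I / y_t = 3.9212 * 926619264.0 / 186.0 N-mm
= 19.5348 kN-m

19.5348 kN-m


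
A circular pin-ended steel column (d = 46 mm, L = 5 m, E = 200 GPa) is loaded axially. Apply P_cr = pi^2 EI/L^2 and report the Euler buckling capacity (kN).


I = pi * d^4 / 64 = 219786.61 mm^4
L = 5000.0 mm
P_cr = pi^2 * E * I / L^2
= 9.8696 * 200000.0 * 219786.61 / 5000.0^2
= 17353.65 N = 17.3537 kN

17.3537 kN


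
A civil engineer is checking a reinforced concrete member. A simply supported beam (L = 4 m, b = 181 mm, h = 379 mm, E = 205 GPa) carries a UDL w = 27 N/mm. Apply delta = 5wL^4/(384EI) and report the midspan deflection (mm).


I = 181 * 379^3 / 12 = 821135746.58 mm^4
L = 4000.0 mm, w = 27 N/mm, E = 205000.0 MPa
delta = 5 * w * L^4 / (384 * E * I)
= 5 * 27 * 4000.0^4 / (384 * 205000.0 * 821135746.58)
= 0.5347 mm

0.5347 mm


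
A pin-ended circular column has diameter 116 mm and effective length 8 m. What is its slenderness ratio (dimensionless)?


Radius of gyration r = d / 4 = 116 / 4 = 29.0 mm
L_eff = 8000.0 mm
Slenderness ratio = L / r = 8000.0 / 29.0 = 275.86 (dimensionless)

275.86 (dimensionless)


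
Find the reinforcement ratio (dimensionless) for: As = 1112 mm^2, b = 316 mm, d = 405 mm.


rho = As / (b * d)
= 1112 / (316 * 405)
= 1112 / 127980
= 0.008689 (dimensionless)

0.008689 (dimensionless)


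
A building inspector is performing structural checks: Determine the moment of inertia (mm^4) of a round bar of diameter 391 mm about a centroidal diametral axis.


r = d / 2 = 391 / 2 = 195.5 mm
I = pi * r^4 / 4 = pi * 195.5^4 / 4
= 1147299827.52 mm^4

1147299827.52 mm^4


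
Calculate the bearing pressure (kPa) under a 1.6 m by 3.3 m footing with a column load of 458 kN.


A = 1.6 * 3.3 = 5.28 m^2
q = P / A = 458 / 5.28
= 86.7424 kPa

86.7424 kPa


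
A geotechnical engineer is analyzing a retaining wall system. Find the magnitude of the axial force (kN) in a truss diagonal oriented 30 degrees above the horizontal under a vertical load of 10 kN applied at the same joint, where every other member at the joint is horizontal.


At the joint, only the diagonal has a vertical component, so vertical equilibrium gives:
F * sin(30) = 10
F = 10 / sin(30)
= 10 / 0.5
= 20.0 kN

20.0 kN


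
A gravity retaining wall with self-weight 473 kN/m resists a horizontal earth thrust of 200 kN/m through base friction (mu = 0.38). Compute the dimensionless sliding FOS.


Resisting force = mu * W = 0.38 * 473 = 179.74 kN/m
FOS = Resisting / Driving = 179.74 / 200
= 0.8987 (dimensionless)

0.8987 (dimensionless)


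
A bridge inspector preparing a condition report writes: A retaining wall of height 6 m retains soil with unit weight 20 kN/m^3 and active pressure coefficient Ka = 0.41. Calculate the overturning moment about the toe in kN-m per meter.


Pa = 0.5 * Ka * gamma * H^2
= 0.5 * 0.41 * 20 * 6^2
= 147.6 kN/m
Arm = H / 3 = 6 / 3 = 2.0 m
Mo = Pa * arm = Pa * H / 3 = 147.6 * 6 / 3 = 295.2 kN-m/m

295.2 kN-m/m


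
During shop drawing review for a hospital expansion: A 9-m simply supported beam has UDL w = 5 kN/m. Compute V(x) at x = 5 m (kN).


R_A = w * L / 2 = 5 * 9 / 2 = 22.5 kN
V(x) = R_A - w * x = 22.5 - 5 * 5
= -2.5 kN

-2.5 kN


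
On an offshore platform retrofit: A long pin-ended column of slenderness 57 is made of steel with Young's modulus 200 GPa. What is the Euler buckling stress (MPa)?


sigma_cr = pi^2 * E / lambda^2
= 9.8696 * 200000.0 / 57^2
= 9.8696 * 200000.0 / 3249
= 607.5472 MPa

607.5472 MPa


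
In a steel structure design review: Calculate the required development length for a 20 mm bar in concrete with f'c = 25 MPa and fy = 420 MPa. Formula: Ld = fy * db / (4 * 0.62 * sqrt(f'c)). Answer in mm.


Ld = (fy * db) / (4 * 0.62 * sqrt(f'c))
= (420 * 20) / (4 * 0.62 * sqrt(25))
= 8400 / 12.4
= 677.42 mm

677.42 mm


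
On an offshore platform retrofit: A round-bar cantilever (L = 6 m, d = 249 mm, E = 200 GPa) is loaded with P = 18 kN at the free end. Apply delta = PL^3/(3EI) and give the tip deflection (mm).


I = pi * d^4 / 64 = pi * 249^4 / 64 = 188697995.64 mm^4
L = 6000.0 mm, P = 18000.0 N, E = 200000.0 MPa
delta = P * L^3 / (3 * E * I)
= 18000.0 * 6000.0^3 / (3 * 200000.0 * 188697995.64)
= 34.3406 mm

34.3406 mm


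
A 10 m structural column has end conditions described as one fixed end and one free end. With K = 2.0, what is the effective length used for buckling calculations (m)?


L_eff = K * L
= 2.0 * 10
= 20.0 m

20.0 m


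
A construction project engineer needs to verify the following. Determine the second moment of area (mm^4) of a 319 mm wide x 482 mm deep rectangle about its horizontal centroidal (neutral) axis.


I = b * h^3 / 12
= 319 * 482^3 / 12
= 319 * 111980168 / 12
= 2976806132.67 mm^4

2976806132.67 mm^4


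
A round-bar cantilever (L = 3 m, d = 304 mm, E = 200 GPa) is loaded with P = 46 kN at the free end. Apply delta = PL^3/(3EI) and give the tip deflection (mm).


I = pi * d^4 / 64 = pi * 304^4 / 64 = 419241468.12 mm^4
L = 3000.0 mm, P = 46000.0 N, E = 200000.0 MPa
delta = P * L^3 / (3 * E * I)
= 46000.0 * 3000.0^3 / (3 * 200000.0 * 419241468.12)
= 4.9375 mm

4.9375 mm


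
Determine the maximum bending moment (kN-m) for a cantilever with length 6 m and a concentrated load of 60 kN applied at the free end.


For a cantilever with a point load at the free end:
M_max = P * L = 60 * 6 = 360 kN-m

360 kN-m


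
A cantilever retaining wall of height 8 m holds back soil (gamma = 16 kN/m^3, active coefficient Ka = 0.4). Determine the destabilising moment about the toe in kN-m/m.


Pa = 0.5 * Ka * gamma * H^2
= 0.5 * 0.4 * 16 * 8^2
= 204.8 kN/m
Arm = H / 3 = 8 / 3 = 2.6667 m
Mo = Pa * arm = Pa * H / 3 = 204.8 * 8 / 3 = 546.1333 kN-m/m

546.1333 kN-m/m


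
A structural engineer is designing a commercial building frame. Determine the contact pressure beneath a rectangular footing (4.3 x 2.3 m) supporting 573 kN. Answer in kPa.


A = 4.3 * 2.3 = 9.89 m^2
q = P / A = 573 / 9.89
= 57.9373 kPa

57.9373 kPa


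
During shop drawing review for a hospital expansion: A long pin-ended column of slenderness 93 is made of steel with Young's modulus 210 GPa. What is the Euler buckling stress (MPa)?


sigma_cr = pi^2 * E / lambda^2
= 9.8696 * 210000.0 / 93^2
= 9.8696 * 210000.0 / 8649
= 239.6366 MPa

239.6366 MPa


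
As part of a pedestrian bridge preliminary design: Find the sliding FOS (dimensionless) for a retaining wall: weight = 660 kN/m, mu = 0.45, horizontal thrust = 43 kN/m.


Resisting force = mu * W = 0.45 * 660 = 297.0 kN/m
FOS = Resisting / Driving = 297.0 / 43
= 6.907 (dimensionless)

6.907 (dimensionless)


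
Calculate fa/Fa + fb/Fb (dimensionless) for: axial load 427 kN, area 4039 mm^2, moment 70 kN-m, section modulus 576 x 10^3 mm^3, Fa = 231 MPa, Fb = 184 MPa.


f_a = P / A = 427000.0 / 4039 = 105.7192 MPa
f_b = M / S = 70000000.0 / 576000.0 = 121.5278 MPa
Ratio = f_a / Fa + f_b / Fb
= 105.7192 / 231 + 121.5278 / 184
= 1.1181 (dimensionless)

1.1181 (dimensionless)


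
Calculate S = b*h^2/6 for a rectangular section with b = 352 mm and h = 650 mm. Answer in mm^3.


S = b * h^2 / 6
= 352 * 650^2 / 6
= 352 * 422500 / 6
= 24786666.67 mm^3

24786666.67 mm^3


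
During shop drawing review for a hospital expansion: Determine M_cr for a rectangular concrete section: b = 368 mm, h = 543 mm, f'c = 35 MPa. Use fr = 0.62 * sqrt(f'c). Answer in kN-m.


fr = 0.62 * sqrt(35) = 0.62 * 5.9161 = 3.668 MPa
I = 368 * 543^3 / 12 = 4909825548.0 mm^4
y_t = 271.5 mm
M_cr = fr * I / y_t = 3.668 * 4909825548.0 / 271.5 N-mm
= 66.3318 kN-m

66.3318 kN-m


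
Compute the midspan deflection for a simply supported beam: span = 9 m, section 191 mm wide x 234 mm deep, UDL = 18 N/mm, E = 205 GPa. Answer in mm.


I = 191 * 234^3 / 12 = 203938722.0 mm^4
L = 9000.0 mm, w = 18 N/mm, E = 205000.0 MPa
delta = 5 * w * L^4 / (384 * E * I)
= 5 * 18 * 9000.0^4 / (384 * 205000.0 * 203938722.0)
= 36.7814 mm

36.7814 mm


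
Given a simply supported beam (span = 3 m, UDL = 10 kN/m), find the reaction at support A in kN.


Total load = w * L = 10 * 3 = 30 kN
By symmetry, each reaction R = total / 2 = 30 / 2 = 15.0 kN

15.0 kN


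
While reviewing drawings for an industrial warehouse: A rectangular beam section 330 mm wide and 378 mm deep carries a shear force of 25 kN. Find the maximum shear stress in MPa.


A = b * h = 330 * 378 = 124740 mm^2
V = 25 kN = 25000.0 N
tau_max = 1.5 * V / A = 1.5 * 25000.0 / 124740
= 0.3006 MPa

0.3006 MPa


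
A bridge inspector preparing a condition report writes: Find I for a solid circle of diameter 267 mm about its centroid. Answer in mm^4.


r = d / 2 = 267 / 2 = 133.5 mm
I = pi * r^4 / 4 = pi * 133.5^4 / 4
= 249468056.8 mm^4

249468056.8 mm^4


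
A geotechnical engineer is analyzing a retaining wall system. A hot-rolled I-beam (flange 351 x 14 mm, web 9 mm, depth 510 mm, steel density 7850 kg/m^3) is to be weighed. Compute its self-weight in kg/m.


A_flanges = 2 * 351 * 14 = 9828 mm^2
A_web = (510 - 2 * 14) * 9 = 4338 mm^2
A_total = 9828 + 4338 = 14166 mm^2 = 0.014166 m^2
Weight = rho * A = 7850 * 0.014166 = 111.2031 kg/m

111.2031 kg/m


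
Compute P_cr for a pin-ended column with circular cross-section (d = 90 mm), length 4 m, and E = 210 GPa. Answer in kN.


I = pi * d^4 / 64 = 3220623.34 mm^4
L = 4000.0 mm
P_cr = pi^2 * E * I / L^2
= 9.8696 * 210000.0 * 3220623.34 / 4000.0^2
= 417194.9 N = 417.1949 kN

417.1949 kN


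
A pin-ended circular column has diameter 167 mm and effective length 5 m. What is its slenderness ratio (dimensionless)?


Radius of gyration r = d / 4 = 167 / 4 = 41.75 mm
L_eff = 5000.0 mm
Slenderness ratio = L / r = 5000.0 / 41.75 = 119.76 (dimensionless)

119.76 (dimensionless)


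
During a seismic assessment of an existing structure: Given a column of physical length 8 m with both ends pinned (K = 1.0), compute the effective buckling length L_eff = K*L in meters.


L_eff = K * L
= 1.0 * 8
= 8.0 m

8.0 m


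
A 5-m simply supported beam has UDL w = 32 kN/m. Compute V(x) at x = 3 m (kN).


R_A = w * L / 2 = 32 * 5 / 2 = 80.0 kN
V(x) = R_A - w * x = 80.0 - 32 * 3
= -16.0 kN

-16.0 kN


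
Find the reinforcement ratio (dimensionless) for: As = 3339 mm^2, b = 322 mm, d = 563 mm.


rho = As / (b * d)
= 3339 / (322 * 563)
= 3339 / 181286
= 0.018418 (dimensionless)

0.018418 (dimensionless)


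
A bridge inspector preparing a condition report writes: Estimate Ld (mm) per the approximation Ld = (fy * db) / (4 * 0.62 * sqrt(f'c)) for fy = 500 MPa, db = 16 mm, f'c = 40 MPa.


Ld = (fy * db) / (4 * 0.62 * sqrt(f'c))
= (500 * 16) / (4 * 0.62 * sqrt(40))
= 8000 / 15.6849
= 510.04 mm

510.04 mm


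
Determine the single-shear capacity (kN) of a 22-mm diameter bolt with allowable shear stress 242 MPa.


A = pi * d^2 / 4 = pi * 22^2 / 4 = 380.1327 mm^2
V = f_v * A / 1000 = 242 * 380.1327 / 1000
= 91.9921 kN

91.9921 kN


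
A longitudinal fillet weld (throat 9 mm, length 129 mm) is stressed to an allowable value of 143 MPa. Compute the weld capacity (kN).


Strength = throat * length * allowable stress
= 9 * 129 * 143 N
= 166023 N
= 166.02 kN

166.02 kN


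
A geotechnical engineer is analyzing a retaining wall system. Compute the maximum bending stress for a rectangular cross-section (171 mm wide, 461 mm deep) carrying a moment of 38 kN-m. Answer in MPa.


I = b * h^3 / 12 = 171 * 461^3 / 12 = 1396103579.25 mm^4
y = h / 2 = 461 / 2 = 230.5 mm
M = 38 kN-m = 38000000.0 N-mm
sigma = M * y / I = 38000000.0 * 230.5 / 1396103579.25
= 6.27 MPa

6.27 MPa


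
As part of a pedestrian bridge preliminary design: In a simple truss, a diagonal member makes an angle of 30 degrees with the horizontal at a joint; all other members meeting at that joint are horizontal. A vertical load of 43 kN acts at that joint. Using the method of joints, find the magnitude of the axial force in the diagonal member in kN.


At the joint, only the diagonal has a vertical component, so vertical equilibrium gives:
F * sin(30) = 43
F = 43 / sin(30)
= 43 / 0.5
= 86.0 kN

86.0 kN


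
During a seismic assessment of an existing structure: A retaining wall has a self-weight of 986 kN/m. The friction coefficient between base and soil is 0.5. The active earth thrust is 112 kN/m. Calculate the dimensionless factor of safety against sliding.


Resisting force = mu * W = 0.5 * 986 = 493.0 kN/m
FOS = Resisting / Driving = 493.0 / 112
= 4.4018 (dimensionless)

4.4018 (dimensionless)


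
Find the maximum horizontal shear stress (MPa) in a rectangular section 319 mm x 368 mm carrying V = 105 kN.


A = b * h = 319 * 368 = 117392 mm^2
V = 105 kN = 105000.0 N
tau_max = 1.5 * V / A = 1.5 * 105000.0 / 117392
= 1.3417 MPa

1.3417 MPa


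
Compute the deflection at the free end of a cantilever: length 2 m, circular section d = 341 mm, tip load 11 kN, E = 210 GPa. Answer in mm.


I = pi * d^4 / 64 = pi * 341^4 / 64 = 663723836.22 mm^4
L = 2000.0 mm, P = 11000.0 N, E = 210000.0 MPa
delta = P * L^3 / (3 * E * I)
= 11000.0 * 2000.0^3 / (3 * 210000.0 * 663723836.22)
= 0.2105 mm

0.2105 mm


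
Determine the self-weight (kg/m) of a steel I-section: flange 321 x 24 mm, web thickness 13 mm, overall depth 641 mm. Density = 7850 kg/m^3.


A_flanges = 2 * 321 * 24 = 15408 mm^2
A_web = (641 - 2 * 24) * 13 = 7709 mm^2
A_total = 15408 + 7709 = 23117 mm^2 = 0.023117 m^2
Weight = rho * A = 7850 * 0.023117 = 181.4684 kg/m

181.4684 kg/m


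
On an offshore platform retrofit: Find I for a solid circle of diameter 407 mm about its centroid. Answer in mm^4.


r = d / 2 = 407 / 2 = 203.5 mm
I = pi * r^4 / 4 = pi * 203.5^4 / 4
= 1346937783.35 mm^4

1346937783.35 mm^4


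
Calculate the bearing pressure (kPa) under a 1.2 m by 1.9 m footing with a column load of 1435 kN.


A = 1.2 * 1.9 = 2.28 m^2
q = P / A = 1435 / 2.28
= 629.386 kPa

629.386 kPa


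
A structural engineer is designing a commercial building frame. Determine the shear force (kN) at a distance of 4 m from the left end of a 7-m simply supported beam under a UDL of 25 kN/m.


R_A = w * L / 2 = 25 * 7 / 2 = 87.5 kN
V(x) = R_A - w * x = 87.5 - 25 * 4
= -12.5 kN

-12.5 kN


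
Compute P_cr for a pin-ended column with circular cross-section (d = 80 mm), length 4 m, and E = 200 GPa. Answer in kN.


I = pi * d^4 / 64 = 2010619.3 mm^4
L = 4000.0 mm
P_cr = pi^2 * E * I / L^2
= 9.8696 * 200000.0 * 2010619.3 / 4000.0^2
= 248050.21 N = 248.0502 kN

248.0502 kN


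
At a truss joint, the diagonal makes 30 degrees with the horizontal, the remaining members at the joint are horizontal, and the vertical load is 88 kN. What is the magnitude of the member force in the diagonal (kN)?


At the joint, only the diagonal has a vertical component, so vertical equilibrium gives:
F * sin(30) = 88
F = 88 / sin(30)
= 88 / 0.5
= 176.0 kN

176.0 kN


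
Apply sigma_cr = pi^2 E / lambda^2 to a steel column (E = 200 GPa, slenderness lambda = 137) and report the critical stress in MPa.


sigma_cr = pi^2 * E / lambda^2
= 9.8696 * 200000.0 / 137^2
= 9.8696 * 200000.0 / 18769
= 105.1692 MPa

105.1692 MPa


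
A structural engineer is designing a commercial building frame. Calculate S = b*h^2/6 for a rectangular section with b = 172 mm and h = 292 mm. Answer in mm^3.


S = b * h^2 / 6
= 172 * 292^2 / 6
= 172 * 85264 / 6
= 2444234.67 mm^3

2444234.67 mm^3


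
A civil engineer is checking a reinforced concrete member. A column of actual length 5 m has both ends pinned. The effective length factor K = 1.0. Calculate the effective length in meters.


L_eff = K * L
= 1.0 * 5
= 5.0 m

5.0 m


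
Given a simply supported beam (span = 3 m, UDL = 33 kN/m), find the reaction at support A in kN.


Total load = w * L = 33 * 3 = 99 kN
By symmetry, each reaction R = total / 2 = 99 / 2 = 49.5 kN

49.5 kN


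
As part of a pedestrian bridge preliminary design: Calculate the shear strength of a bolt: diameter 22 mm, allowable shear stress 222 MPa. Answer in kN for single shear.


A = pi * d^2 / 4 = pi * 22^2 / 4 = 380.1327 mm^2
V = f_v * A / 1000 = 222 * 380.1327 / 1000
= 84.3895 kN

84.3895 kN


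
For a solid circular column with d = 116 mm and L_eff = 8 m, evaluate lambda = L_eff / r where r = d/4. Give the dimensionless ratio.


Radius of gyration r = d / 4 = 116 / 4 = 29.0 mm
L_eff = 8000.0 mm
Slenderness ratio = L / r = 8000.0 / 29.0 = 275.86 (dimensionless)

275.86 (dimensionless)


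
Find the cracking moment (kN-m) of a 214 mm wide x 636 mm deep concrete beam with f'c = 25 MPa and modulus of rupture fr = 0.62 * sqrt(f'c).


fr = 0.62 * sqrt(25) = 0.62 * 5.0 = 3.1 MPa
I = 214 * 636^3 / 12 = 4587793632.0 mm^4
y_t = 318.0 mm
M_cr = fr * I / y_t = 3.1 * 4587793632.0 / 318.0 N-mm
= 44.7238 kN-m

44.7238 kN-m


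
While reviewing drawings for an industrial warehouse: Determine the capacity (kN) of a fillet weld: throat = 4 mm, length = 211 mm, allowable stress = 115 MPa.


Strength = throat * length * allowable stress
= 4 * 211 * 115 N
= 97060 N
= 97.06 kN

97.06 kN


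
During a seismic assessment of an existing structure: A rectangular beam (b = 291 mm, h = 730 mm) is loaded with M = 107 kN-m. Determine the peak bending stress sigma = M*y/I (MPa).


I = b * h^3 / 12 = 291 * 730^3 / 12 = 9433662250.0 mm^4
y = h / 2 = 730 / 2 = 365.0 mm
M = 107 kN-m = 107000000.0 N-mm
sigma = M * y / I = 107000000.0 * 365.0 / 9433662250.0
= 4.14 MPa

4.14 MPa


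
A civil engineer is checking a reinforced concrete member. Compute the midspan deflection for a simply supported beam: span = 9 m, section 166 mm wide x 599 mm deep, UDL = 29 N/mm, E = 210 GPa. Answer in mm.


I = 166 * 599^3 / 12 = 2973084886.17 mm^4
L = 9000.0 mm, w = 29 N/mm, E = 210000.0 MPa
delta = 5 * w * L^4 / (384 * E * I)
= 5 * 29 * 9000.0^4 / (384 * 210000.0 * 2973084886.17)
= 3.9681 mm

3.9681 mm


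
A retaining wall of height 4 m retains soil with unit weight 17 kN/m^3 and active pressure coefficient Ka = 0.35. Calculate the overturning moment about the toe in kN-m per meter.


Pa = 0.5 * Ka * gamma * H^2
= 0.5 * 0.35 * 17 * 4^2
= 47.6 kN/m
Arm = H / 3 = 4 / 3 = 1.3333 m
Mo = Pa * arm = Pa * H / 3 = 47.6 * 4 / 3 = 63.4667 kN-m/m

63.4667 kN-m/m


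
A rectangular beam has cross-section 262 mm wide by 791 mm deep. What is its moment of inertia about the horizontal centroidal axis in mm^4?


I = b * h^3 / 12
= 262 * 791^3 / 12
= 262 * 494913671 / 12
= 10805615150.17 mm^4

10805615150.17 mm^4


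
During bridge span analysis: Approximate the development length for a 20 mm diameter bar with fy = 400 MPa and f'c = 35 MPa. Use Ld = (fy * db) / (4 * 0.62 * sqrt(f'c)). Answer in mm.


Ld = (fy * db) / (4 * 0.62 * sqrt(f'c))
= (400 * 20) / (4 * 0.62 * sqrt(35))
= 8000 / 14.6719
= 545.26 mm

545.26 mm


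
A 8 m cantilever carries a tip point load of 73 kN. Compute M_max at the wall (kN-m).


For a cantilever with a point load at the free end:
M_max = P * L = 73 * 8 = 584 kN-m

584 kN-m


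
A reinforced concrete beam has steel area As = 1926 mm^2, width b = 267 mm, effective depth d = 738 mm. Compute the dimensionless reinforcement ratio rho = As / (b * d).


rho = As / (b * d)
= 1926 / (267 * 738)
= 1926 / 197046
= 0.009774 (dimensionless)

0.009774 (dimensionless)


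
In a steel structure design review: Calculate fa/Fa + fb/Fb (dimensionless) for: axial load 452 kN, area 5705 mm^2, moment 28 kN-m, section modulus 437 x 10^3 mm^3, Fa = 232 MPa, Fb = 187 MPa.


f_a = P / A = 452000.0 / 5705 = 79.2287 MPa
f_b = M / S = 28000000.0 / 437000.0 = 64.0732 MPa
Ratio = f_a / Fa + f_b / Fb
= 79.2287 / 232 + 64.0732 / 187
= 0.6841 (dimensionless)

0.6841 (dimensionless)


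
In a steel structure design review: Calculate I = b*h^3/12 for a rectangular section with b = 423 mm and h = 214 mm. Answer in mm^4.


I = b * h^3 / 12
= 423 * 214^3 / 12
= 423 * 9800344 / 12
= 345462126.0 mm^4

345462126.0 mm^4


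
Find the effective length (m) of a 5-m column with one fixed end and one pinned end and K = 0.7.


L_eff = K * L
= 0.7 * 5
= 3.5 m

3.5 m


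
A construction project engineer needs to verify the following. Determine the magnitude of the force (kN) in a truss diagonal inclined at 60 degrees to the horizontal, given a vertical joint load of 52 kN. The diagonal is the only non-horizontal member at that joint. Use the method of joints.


At the joint, only the diagonal has a vertical component, so vertical equilibrium gives:
F * sin(60) = 52
F = 52 / sin(60)
= 52 / 0.866025
= 60.04 kN

60.04 kN


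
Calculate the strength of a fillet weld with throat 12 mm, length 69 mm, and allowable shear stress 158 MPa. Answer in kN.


Strength = throat * length * allowable stress
= 12 * 69 * 158 N
= 130824 N
= 130.82 kN

130.82 kN


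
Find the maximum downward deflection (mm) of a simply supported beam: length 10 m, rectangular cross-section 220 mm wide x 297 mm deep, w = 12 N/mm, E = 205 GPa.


I = 220 * 297^3 / 12 = 480298005.0 mm^4
L = 10000.0 mm, w = 12 N/mm, E = 205000.0 MPa
delta = 5 * w * L^4 / (384 * E * I)
= 5 * 12 * 10000.0^4 / (384 * 205000.0 * 480298005.0)
= 15.8692 mm

15.8692 mm
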